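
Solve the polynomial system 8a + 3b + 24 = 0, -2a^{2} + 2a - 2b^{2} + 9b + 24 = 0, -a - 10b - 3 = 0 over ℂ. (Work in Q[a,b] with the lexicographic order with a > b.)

Compute a lex Gröbner basis by Buchberger's algorithm.
f_1 = 8a + 3b + 24, LT = a.
f_2 = -2a^{2} + 2a - 2b^{2} + 9b + 24, LT = a^{2}.
f_3 = -a - 10b - 3, LT = a.

S(f_1,f_2): lcm = a^{2}. S = \tfrac{3}{8}ab + 4a - b^{2} + \tfrac{9}{2}b + 12.
  leading term ab: subtract (\tfrac{3}{64}b)·f_1 from \tfrac{3}{8}ab + 4a - b^{2} + \tfrac{9}{2}b + 12 → 4a - \tfrac{73}{64}b^{2} + \tfrac{27}{8}b + 12
  leading term a: subtract (\tfrac{1}{2})·f_1 from 4a - \tfrac{73}{64}b^{2} + \tfrac{27}{8}b + 12 → -\tfrac{73}{64}b^{2} + \tfrac{15}{8}b
  leading term b^{2}: no divisor's leading term divides it; move -\tfrac{73}{64}b^{2} to the remainder.
  leading term b: no divisor's leading term divides it; move \tfrac{15}{8}b to the remainder.
  remainder -\tfrac{73}{64}b^{2} + \tfrac{15}{8}b ≠ 0; add h_4 = -\tfrac{73}{64}b^{2} + \tfrac{15}{8}b to the basis.

S(f_1,f_3): lcm = a. S = -\tfrac{77}{8}b.
  leading term b: no divisor's leading term divides it; move -\tfrac{77}{8}b to the remainder.
  remainder -\tfrac{77}{8}b ≠ 0; add h_5 = -\tfrac{77}{8}b to the basis.

S(f_2,f_3): lcm = a^{2}. S = -10ab - 4a + b^{2} - \tfrac{9}{2}b - 12.
  leading term ab: subtract (-\tfrac{5}{4}b)·f_1 from -10ab - 4a + b^{2} - \tfrac{9}{2}b - 12 → -4a + \tfrac{19}{4}b^{2} + \tfrac{51}{2}b - 12
  leading term a: subtract (-\tfrac{1}{2})·f_1 from -4a + \tfrac{19}{4}b^{2} + \tfrac{51}{2}b - 12 → \tfrac{19}{4}b^{2} + 27b
  leading term b^{2}: subtract (-\tfrac{304}{73})·h_4 from \tfrac{19}{4}b^{2} + 27b → \tfrac{2541}{73}b
  leading term b: subtract (-\tfrac{264}{73})·h_5 from \tfrac{2541}{73}b → 0
  remainder 0.

S(f_1,h_4): leading monomials are coprime, so the S-polynomial reduces to 0 (Buchberger's first criterion).
S(f_2,h_4): leading monomials are coprime, so the S-polynomial reduces to 0 (Buchberger's first criterion).
S(f_3,h_4): leading monomials are coprime, so the S-polynomial reduces to 0 (Buchberger's first criterion).
S(f_1,h_5): leading monomials are coprime, so the S-polynomial reduces to 0 (Buchberger's first criterion).
S(f_2,h_5): leading monomials are coprime, so the S-polynomial reduces to 0 (Buchberger's first criterion).
S(f_3,h_5): leading monomials are coprime, so the S-polynomial reduces to 0 (Buchberger's first criterion).
S(h_4,h_5): lcm = b^{2}. S = -\tfrac{120}{73}b.
  leading term b: subtract (\tfrac{960}{5621})·h_5 from -\tfrac{120}{73}b → 0
  remainder 0.

Every S-polynomial of the final basis reduces to 0, so we have a Gröbner basis.
Inter-reduce: drop elements whose leading term is divisible by another's, tail-reduce, and make monic.
Reduced Gröbner basis: {a + 3, b}.

From the last basis element, b = 0, so b takes values in {0}. Each choice, substituted upward through the basis, yields the corresponding point(s) of the solution set.
  b = 0: the earlier basis element becomes a + 3 = 0, giving a = -3 — point (-3, 0).
Substituting each solution back into the original system confirms all equations vanish.

{(-3, 0)}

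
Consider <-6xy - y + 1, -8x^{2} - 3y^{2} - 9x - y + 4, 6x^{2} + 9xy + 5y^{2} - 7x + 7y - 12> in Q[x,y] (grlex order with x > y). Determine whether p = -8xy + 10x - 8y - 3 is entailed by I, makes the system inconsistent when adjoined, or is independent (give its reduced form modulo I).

First compute the reduced Gröbner basis of I by Buchberger's algorithm.
f_1 = -6xy - y + 1, LT = xy.
f_2 = -8x^{2} - 3y^{2} - 9x - y + 4, LT = x^{2}.
f_3 = 6x^{2} + 9xy + 5y^{2} - 7x + 7y - 12, LT = x^{2}.

S(f_1,f_2): lcm = x^{2}y. S = -\tfrac{3}{8}y^{3} - \tfrac{23}{24}xy - \tfrac{1}{8}y^{2} - \tfrac{1}{6}x + \tfrac{1}{2}y.
  reduce S modulo (f_1, f_2, f_3):
  remainder -\tfrac{3}{8}y^{3} - \tfrac{1}{8}y^{2} - \tfrac{1}{6}x + \tfrac{95}{144}y - \tfrac{23}{144} ≠ 0; add h_4 = -\tfrac{3}{8}y^{3} - \tfrac{1}{8}y^{2} - \tfrac{1}{6}x + \tfrac{95}{144}y - \tfrac{23}{144} to the basis.

S(f_1,f_3): lcm = x^{2}y. S = -\tfrac{3}{2}xy^{2} - \tfrac{5}{6}y^{3} + \tfrac{4}{3}xy - \tfrac{7}{6}y^{2} - \tfrac{1}{6}x + 2y.
  reduce S modulo (f_1, f_2, f_3, h_4):
  remainder -\tfrac{23}{36}y^{2} + \tfrac{11}{54}x + \tfrac{5}{81}y + \tfrac{187}{324} ≠ 0; add h_5 = -\tfrac{23}{36}y^{2} + \tfrac{11}{54}x + \tfrac{5}{81}y + \tfrac{187}{324} to the basis.

S(f_2,f_3): lcm = x^{2}. S = -\tfrac{3}{2}xy - \tfrac{11}{24}y^{2} + \tfrac{55}{24}x - \tfrac{25}{24}y + \tfrac{3}{2}.
  reduce S modulo (f_1, f_2, f_3, h_4, h_5):
  remainder \tfrac{3553}{1656}x - \tfrac{4153}{4968}y + \tfrac{4153}{4968} ≠ 0; add h_6 = \tfrac{3553}{1656}x - \tfrac{4153}{4968}y + \tfrac{4153}{4968} to the basis.

S(h_4,h_5): lcm = y^{3}. S = \tfrac{22}{69}xy + \tfrac{89}{207}y^{2} + \tfrac{4}{9}x - \tfrac{1063}{1242}y + \tfrac{23}{54}.
  reduce S modulo (f_1, f_2, f_3, h_4, h_5, h_6):
  remainder -\tfrac{2828173}{4412826}y + \tfrac{2828173}{4412826} ≠ 0; add h_7 = -\tfrac{2828173}{4412826}y + \tfrac{2828173}{4412826} to the basis.

The other S-polynomials (S(f_1,h_4), S(f_2,h_4), S(f_3,h_4), S(f_1,h_5), S(f_2,h_5), S(f_3,h_5), S(f_1,h_6), S(f_2,h_6), S(f_3,h_6), S(h_4,h_6), S(h_5,h_6), S(f_1,h_7), S(f_2,h_7), S(f_3,h_7), S(h_4,h_7), S(h_5,h_7), S(h_6,h_7)) all reduce to 0 modulo the current basis, so we have a Gröbner basis.
Inter-reduce: drop elements whose leading term is divisible by another's, tail-reduce, and make monic.
Reduced Gröbner basis: {x, y - 1}.
Label its elements g_1 = x, g_2 = y - 1.

Reduce p = -8xy + 10x - 8y - 3 modulo G:
  leading term xy: subtract (-8y)·g_1 from -8xy + 10x - 8y - 3 → 10x - 8y - 3
  leading term x: subtract (10)·g_1 from 10x - 8y - 3 → -8y - 3
  leading term y: subtract (-8)·g_2 from -8y - 3 → -11
  leading term 1: no divisor's leading term divides it; move -11 to the remainder.
  normal form = -11.
The normal form is nonzero, so p ∉ I. Since p minus its normal form lies in I, I + (p) = I + (r) where r = -11; decide whether this ideal is the whole ring.
Here r = -11 is a nonzero constant, hence a unit: 1 ∈ I + (p), the Gröbner basis of I + (p) is {1}, and the enlarged system has no common solution — adjoining p is inconsistent.

Adjoining -8xy + 10x - 8y - 3 makes the ideal the whole ring: the system is inconsistent.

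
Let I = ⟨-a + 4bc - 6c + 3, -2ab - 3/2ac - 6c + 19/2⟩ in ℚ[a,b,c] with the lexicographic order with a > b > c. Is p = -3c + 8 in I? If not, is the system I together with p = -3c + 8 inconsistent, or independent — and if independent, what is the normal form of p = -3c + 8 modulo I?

First compute the reduced Gröbner basis of I by Buchberger's algorithm.
f_1 = -a + 4bc - 6c + 3, LT = a.
f_2 = -2ab - 3/2ac - 6c + 19/2, LT = ab.

S(f_1,f_2): lcm = ab. S = -¾ac - 4b²c + 6bc - 3b - 3c + 19/4.
  leading term ac: subtract (¾c)·f_1 from -¾ac - 4b²c + 6bc - 3b - 3c + 19/4 → -4b²c - 3bc² + 6bc - 3b + 9/2c² - 21/4c + 19/4
  leading term b²c: no divisor's leading term divides it; move -4b²c to the remainder.
  leading term bc²: no divisor's leading term divides it; move -3bc² to the remainder.
  leading term bc: no divisor's leading term divides it; move 6bc to the remainder.
  leading term b: no divisor's leading term divides it; move -3b to the remainder.
  leading term c²: no divisor's leading term divides it; move 9/2c² to the remainder.
  leading term c: no divisor's leading term divides it; move -21/4c to the remainder.
  leading term 1: no divisor's leading term divides it; move 19/4 to the remainder.
  remainder -4b²c - 3bc² + 6bc - 3b + 9/2c² - 21/4c + 19/4 ≠ 0; add h_3 = -4b²c - 3bc² + 6bc - 3b + 9/2c² - 21/4c + 19/4 to the basis.

S(f_1,h_3): leading monomials are coprime, so the S-polynomial reduces to 0 (Buchberger's first criterion).
S(f_2,h_3): lcm = ab²c. S = 3/2abc - ¾ab + 9/8ac² - 21/16ac + 19/16a + 3bc² - 19/4bc.
  leading term abc: subtract (-3/2bc)·f_1 from 3/2abc - ¾ab + 9/8ac² - 21/16ac + 19/16a + 3bc² - 19/4bc → -¾ab + 9/8ac² - 21/16ac + 19/16a + 6b²c² - 6bc² - ¼bc
  leading term ab: subtract (¾b)·f_1 from -¾ab + 9/8ac² - 21/16ac + 19/16a + 6b²c² - 6bc² - ¼bc → 9/8ac² - 21/16ac + 19/16a + 6b²c² - 3b²c - 6bc² + 17/4bc - 9/4b
  leading term ac²: subtract (-9/8c²)·f_1 from 9/8ac² - 21/16ac + 19/16a + 6b²c² - 3b²c - 6bc² + 17/4bc - 9/4b → -21/16ac + 19/16a + 6b²c² - 3b²c + 9/2bc³ - 6bc² + 17/4bc - 9/4b - 27/4c³ + 27/8c²
  leading term ac: subtract (21/16c)·f_1 from -21/16ac + 19/16a + 6b²c² - 3b²c + 9/2bc³ - 6bc² + 17/4bc - 9/4b - 27/4c³ + 27/8c² → 19/16a + 6b²c² - 3b²c + 9/2bc³ - 45/4bc² + 17/4bc - 9/4b - 27/4c³ + 45/4c² - 63/16c
  leading term a: subtract (-19/16)·f_1 from 19/16a + 6b²c² - 3b²c + 9/2bc³ - 45/4bc² + 17/4bc - 9/4b - 27/4c³ + 45/4c² - 63/16c → 6b²c² - 3b²c + 9/2bc³ - 45/4bc² + 9bc - 9/4b - 27/4c³ + 45/4c² - 177/16c + 57/16
  leading term b²c²: subtract (-3/2c)·h_3 from 6b²c² - 3b²c + 9/2bc³ - 45/4bc² + 9bc - 9/4b - 27/4c³ + 45/4c² - 177/16c + 57/16 → -3b²c - 9/4bc² + 9/2bc - 9/4b + 27/8c² - 63/16c + 57/16
  leading term b²c: subtract (¾)·h_3 from -3b²c - 9/4bc² + 9/2bc - 9/4b + 27/8c² - 63/16c + 57/16 → 0
  remainder 0.

Every S-polynomial of the final basis reduces to 0, so we have a Gröbner basis.
Inter-reduce: drop elements whose leading term is divisible by another's, tail-reduce, and make monic.
Reduced Gröbner basis: {a - 4bc + 6c - 3, b²c + ¾bc² - 3/2bc + ¾b - 9/8c² + 21/16c - 19/16}.
Label its elements g_1 = a - 4bc + 6c - 3, g_2 = b²c + ¾bc² - 3/2bc + ¾b - 9/8c² + 21/16c - 19/16.

Reduce p = -3c + 8 modulo G:
  leading term c: no divisor's leading term divides it; move -3c to the remainder.
  leading term 1: no divisor's leading term divides it; move 8 to the remainder.
  normal form = -3c + 8.
The normal form is nonzero, so p ∉ I. Since p minus its normal form lies in I, I + (p) = I + (r) where r = -3c + 8; decide whether this ideal is the whole ring.
Run Buchberger on G together with r (pairs among the g_i already reduce to 0 since G is a Gröbner basis):
g_1 = a - 4bc + 6c - 3, LT = a.
g_2 = b²c + ¾bc² - 3/2bc + ¾b - 9/8c² + 21/16c - 19/16, LT = b²c.
r = -3c + 8, LT = c.

S(g_1,g_2): leading monomials are coprime, so the S-polynomial reduces to 0 (Buchberger's first criterion).
S(g_1,r): leading monomials are coprime, so the S-polynomial reduces to 0 (Buchberger's first criterion).
S(g_2,r): lcm = b²c. S = 8/3b² + ¾bc² - 3/2bc + ¾b - 9/8c² + 21/16c - 19/16.
  leading term b²: no divisor's leading term divides it; move 8/3b² to the remainder.
  leading term bc²: subtract (-¼bc)·r from ¾bc² - 3/2bc + ¾b - 9/8c² + 21/16c - 19/16 → ½bc + ¾b - 9/8c² + 21/16c - 19/16
  leading term bc: subtract (-⅙b)·r from ½bc + ¾b - 9/8c² + 21/16c - 19/16 → 25/12b - 9/8c² + 21/16c - 19/16
  leading term b: no divisor's leading term divides it; move 25/12b to the remainder.
  leading term c²: subtract (⅜c)·r from -9/8c² + 21/16c - 19/16 → -27/16c - 19/16
  leading term c: subtract (9/16)·r from -27/16c - 19/16 → -91/16
  leading term 1: no divisor's leading term divides it; move -91/16 to the remainder.
  remainder 8/3b² + 25/12b - 91/16 ≠ 0; add m_4 = 8/3b² + 25/12b - 91/16 to the basis.

S(g_1,m_4): leading monomials are coprime, so the S-polynomial reduces to 0 (Buchberger's first criterion).
S(g_2,m_4): lcm = b²c. S = ¾bc² - 73/32bc + ¾b - 9/8c² + 441/128c - 19/16.
  leading term bc²: subtract (-¼bc)·r from ¾bc² - 73/32bc + ¾b - 9/8c² + 441/128c - 19/16 → -9/32bc + ¾b - 9/8c² + 441/128c - 19/16
  leading term bc: subtract (3/32b)·r from -9/32bc + ¾b - 9/8c² + 441/128c - 19/16 → -9/8c² + 441/128c - 19/16
  leading term c²: subtract (⅜c)·r from -9/8c² + 441/128c - 19/16 → 57/128c - 19/16
  leading term c: subtract (-19/128)·r from 57/128c - 19/16 → 0
  remainder 0.

S(r,m_4): leading monomials are coprime, so the S-polynomial reduces to 0 (Buchberger's first criterion).
Every S-polynomial of the final basis reduces to 0, so we have a Gröbner basis.
Inter-reduce: drop elements whose leading term is divisible by another's, tail-reduce, and make monic.
Reduced Gröbner basis: {a - 32/3b + 13, b² + 25/32b - 273/128, c - 8/3}.
The reduced Gröbner basis of I + (p) is {a - 32/3b + 13, b² + 25/32b - 273/128, c - 8/3} ≠ {1}, a proper ideal, so the enlarged system stays consistent: p is independent of I, with normal form -3c + 8.

Ideal membership is decidable via reduction modulo a Gröbner basis.

-3c + 8 is independent of I; its normal form modulo I is -3c + 8.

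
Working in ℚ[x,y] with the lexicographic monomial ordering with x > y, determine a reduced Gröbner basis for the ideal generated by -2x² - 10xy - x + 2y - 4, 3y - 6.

G = {x² + 21/2x, y - 2}

f_1 = -2x² - 10xy - x + 2y - 4, LT = x².
f_2 = 3y - 6, LT = y.

S(f_1,f_2): leading monomials are coprime, so the S-polynomial reduces to 0 (Buchberger's first criterion).
Every S-polynomial of the final basis reduces to 0, so we have a Gröbner basis.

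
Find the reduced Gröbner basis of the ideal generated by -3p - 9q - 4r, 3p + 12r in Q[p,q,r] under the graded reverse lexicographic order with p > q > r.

G = {p + 4r, q - 8/9r}

f_1 = -3p - 9q - 4r, LT = p.
f_2 = 3p + 12r, LT = p.

S(f_1,f_2): lcm = p. S = 3q - 8/3r.
  leading term q: no divisor's leading term divides it; move 3q to the remainder.
  leading term r: no divisor's leading term divides it; move -8/3r to the remainder.
  remainder 3q - 8/3r ≠ 0; add g_3 = 3q - 8/3r to the basis.

S(f_1,g_3): leading monomials are coprime, so the S-polynomial reduces to 0 (Buchberger's first criterion).
S(f_2,g_3): leading monomials are coprime, so the S-polynomial reduces to 0 (Buchberger's first criterion).
Every S-polynomial of the final basis reduces to 0, so we have a Gröbner basis.
Inter-reduce: drop elements whose leading term is divisible by another's, tail-reduce, and make monic.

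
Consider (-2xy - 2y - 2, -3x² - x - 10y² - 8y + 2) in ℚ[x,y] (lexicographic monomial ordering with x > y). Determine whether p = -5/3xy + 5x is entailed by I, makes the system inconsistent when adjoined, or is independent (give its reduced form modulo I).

-5/3xy + 5x is independent of I; its normal form modulo I is 50/3y³ + 40/3y² + 5/3y + 5.

First compute the reduced Gröbner basis of I by Buchberger's algorithm.
f_1 = -2xy - 2y - 2, LT = xy.
f_2 = -3x² - x - 10y² - 8y + 2, LT = x².

S(f_1,f_2): lcm = x²y. S = ⅔xy + x - 10/3y³ - 8/3y² + ⅔y.
  reduce S modulo (f_1, f_2):
  remainder x - 10/3y³ - 8/3y² - ⅔ ≠ 0; add h_3 = x - 10/3y³ - 8/3y² - ⅔ to the basis.

S(f_1,h_3): lcm = xy. S = 10/3y⁴ + 8/3y³ + 5/3y + 1.
  reduce S modulo (f_1, f_2, h_3):
  remainder 10/3y⁴ + 8/3y³ + 5/3y + 1 ≠ 0; add h_4 = 10/3y⁴ + 8/3y³ + 5/3y + 1 to the basis.

The other S-polynomials (S(f_2,h_3), S(f_1,h_4), S(f_2,h_4), S(h_3,h_4)) all reduce to 0 modulo the current basis, so we have a Gröbner basis.
Inter-reduce: drop elements whose leading term is divisible by another's, tail-reduce, and make monic.
Reduced Gröbner basis: {x - 10/3y³ - 8/3y² - ⅔, y⁴ + ⅘y³ + ½y + 3/10}.
Label its elements g_1 = x - 10/3y³ - 8/3y² - ⅔, g_2 = y⁴ + ⅘y³ + ½y + 3/10.

Reduce p = -5/3xy + 5x modulo G:
  leading term xy: subtract (-5/3y)·g_1 from -5/3xy + 5x → 5x - 50/9y⁴ - 40/9y³ - 10/9y
  leading term x: subtract (5)·g_1 from 5x - 50/9y⁴ - 40/9y³ - 10/9y → -50/9y⁴ + 110/9y³ + 40/3y² - 10/9y + 10/3
  leading term y⁴: subtract (-50/9)·g_2 from -50/9y⁴ + 110/9y³ + 40/3y² - 10/9y + 10/3 → 50/3y³ + 40/3y² + 5/3y + 5
  leading term y³: no divisor's leading term divides it; move 50/3y³ to the remainder.
  leading term y²: no divisor's leading term divides it; move 40/3y² to the remainder.
  leading term y: no divisor's leading term divides it; move 5/3y to the remainder.
  leading term 1: no divisor's leading term divides it; move 5 to the remainder.
  normal form = 50/3y³ + 40/3y² + 5/3y + 5.
The normal form is nonzero, so p ∉ I. Since p minus its normal form lies in I, I + (p) = I + (r) where r = 50/3y³ + 40/3y² + 5/3y + 5; decide whether this ideal is the whole ring.
Run Buchberger on G together with r (pairs among the g_i already reduce to 0 since G is a Gröbner basis):
g_1 = x - 10/3y³ - 8/3y² - ⅔, LT = x.
g_2 = y⁴ + ⅘y³ + ½y + 3/10, LT = y⁴.
r = 50/3y³ + 40/3y² + 5/3y + 5, LT = y³.

S(g_2,r): lcm = y⁴. S = -1/10y² + ⅕y + 3/10.
  reduce S modulo (g_1, g_2, r):
  remainder -1/10y² + ⅕y + 3/10 ≠ 0; add m_4 = -1/10y² + ⅕y + 3/10 to the basis.

S(g_2,m_4): lcm = y⁴. S = 14/5y³ + 3y² + ½y + 3/10.
  reduce S modulo (g_1, g_2, r, m_4):
  remainder 87/50y + 87/50 ≠ 0; add m_5 = 87/50y + 87/50 to the basis.

The other S-polynomials (S(g_1,g_2), S(g_1,r), S(g_1,m_4), S(r,m_4), S(g_1,m_5), S(g_2,m_5), S(r,m_5), S(m_4,m_5)) all reduce to 0 modulo the current basis, so we have a Gröbner basis.
Inter-reduce: drop elements whose leading term is divisible by another's, tail-reduce, and make monic.
Reduced Gröbner basis: {x, y + 1}.
The reduced Gröbner basis of I + (p) is {x, y + 1} ≠ {1}, a proper ideal, so the enlarged system stays consistent: p is independent of I, with normal form 50/3y³ + 40/3y² + 5/3y + 5.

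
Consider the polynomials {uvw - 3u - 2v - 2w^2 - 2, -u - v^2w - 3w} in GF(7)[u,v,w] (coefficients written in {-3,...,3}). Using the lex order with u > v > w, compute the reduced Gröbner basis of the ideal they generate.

G = {u + v^2w + 3w, v^3w^2 - 3v^2w + 3vw^2 + 2v + 2w^2 - 2w + 2}

Buchberger's algorithm terminates because the ascending chain of leading-term ideals stabilizes.

f_1 = uvw - 3u - 2v - 2w^2 - 2, LT = uvw.
f_2 = -u - v^2w - 3w, LT = u.

S(f_1,f_2): lcm = uvw. S = -3u - v^3w^2 - 3vw^2 - 2v - 2w^2 - 2.
  reduce S modulo (f_1, f_2):
  remainder -v^3w^2 + 3v^2w - 3vw^2 - 2v - 2w^2 + 2w - 2 ≠ 0; add g_3 = -v^3w^2 + 3v^2w - 3vw^2 - 2v - 2w^2 + 2w - 2 to the basis.

The other S-polynomials (S(f_1,g_3), S(f_2,g_3)) all reduce to 0 modulo the current basis, so we have a Gröbner basis.
Inter-reduce: drop elements whose leading term is divisible by another's, tail-reduce, and make monic.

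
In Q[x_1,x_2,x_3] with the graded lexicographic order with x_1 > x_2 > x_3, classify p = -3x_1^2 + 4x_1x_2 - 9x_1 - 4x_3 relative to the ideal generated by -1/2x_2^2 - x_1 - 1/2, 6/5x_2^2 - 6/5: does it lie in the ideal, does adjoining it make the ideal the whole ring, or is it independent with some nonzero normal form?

First compute the reduced Gröbner basis of I by Buchberger's algorithm.
f_1 = -1/2x_2^2 - x_1 - 1/2, LT = x_2^2.
f_2 = 6/5x_2^2 - 6/5, LT = x_2^2.

S(f_1,f_2): lcm = x_2^2. S = 2x_1 + 2.
  reduce S modulo (f_1, f_2):
  remainder 2x_1 + 2 ≠ 0; add h_3 = 2x_1 + 2 to the basis.

The other S-polynomials (S(f_1,h_3), S(f_2,h_3)) all reduce to 0 modulo the current basis, so we have a Gröbner basis.
Inter-reduce: drop elements whose leading term is divisible by another's, tail-reduce, and make monic.
Reduced Gröbner basis: {x_2^2 - 1, x_1 + 1}.
Label its elements g_1 = x_2^2 - 1, g_2 = x_1 + 1.

Reduce p = -3x_1^2 + 4x_1x_2 - 9x_1 - 4x_3 modulo G:
  leading term x_1^2: subtract (-3x_1)·g_2 from -3x_1^2 + 4x_1x_2 - 9x_1 - 4x_3 → 4x_1x_2 - 6x_1 - 4x_3
  leading term x_1x_2: subtract (4x_2)·g_2 from 4x_1x_2 - 6x_1 - 4x_3 → -6x_1 - 4x_2 - 4x_3
  leading term x_1: subtract (-6)·g_2 from -6x_1 - 4x_2 - 4x_3 → -4x_2 - 4x_3 + 6
  leading term x_2: no divisor's leading term divides it; move -4x_2 to the remainder.
  leading term x_3: no divisor's leading term divides it; move -4x_3 to the remainder.
  leading term 1: no divisor's leading term divides it; move 6 to the remainder.
  normal form = -4x_2 - 4x_3 + 6.
The normal form is nonzero, so p ∉ I. Since p minus its normal form lies in I, I + (p) = I + (r) where r = -4x_2 - 4x_3 + 6; decide whether this ideal is the whole ring.
Run Buchberger on G together with r (pairs among the g_i already reduce to 0 since G is a Gröbner basis):
g_1 = x_2^2 - 1, LT = x_2^2.
g_2 = x_1 + 1, LT = x_1.
r = -4x_2 - 4x_3 + 6, LT = x_2.

S(g_1,r): lcm = x_2^2. S = -x_2x_3 + 3/2x_2 - 1.
  reduce S modulo (g_1, g_2, r):
  remainder x_3^2 - 3x_3 + 5/4 ≠ 0; add m_4 = x_3^2 - 3x_3 + 5/4 to the basis.

The other S-polynomials (S(g_1,g_2), S(g_2,r), S(g_1,m_4), S(g_2,m_4), S(r,m_4)) all reduce to 0 modulo the current basis, so we have a Gröbner basis.
Inter-reduce: drop elements whose leading term is divisible by another's, tail-reduce, and make monic.
Reduced Gröbner basis: {x_3^2 - 3x_3 + 5/4, x_1 + 1, x_2 + x_3 - 3/2}.
The reduced Gröbner basis of I + (p) is {x_3^2 - 3x_3 + 5/4, x_1 + 1, x_2 + x_3 - 3/2} ≠ {1}, a proper ideal, so the enlarged system stays consistent: p is independent of I, with normal form -4x_2 - 4x_3 + 6.

-3x_1^2 + 4x_1x_2 - 9x_1 - 4x_3 is independent of I; its normal form modulo I is -4x_2 - 4x_3 + 6.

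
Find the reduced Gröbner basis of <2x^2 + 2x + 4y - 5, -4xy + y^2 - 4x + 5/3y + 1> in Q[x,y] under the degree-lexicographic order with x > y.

G = {y^3 + 115/3y^2 + 4/3x + 7/9y - 106/3, x^2 + x + 2y - 5/2, xy - 1/4y^2 + x - 5/12y - 1/4}

f_1 = 2x^2 + 2x + 4y - 5, LT = x^2.
f_2 = -4xy + y^2 - 4x + 5/3y + 1, LT = xy.

S(f_1,f_2): lcm = x^2y. S = 1/4xy^2 - x^2 + 17/12xy + 2y^2 + 1/4x - 5/2y.
  leading term xy^2: subtract (-1/16y)·f_2 from 1/4xy^2 - x^2 + 17/12xy + 2y^2 + 1/4x - 5/2y → 1/16y^3 - x^2 + 7/6xy + 101/48y^2 + 1/4x - 39/16y
  leading term y^3: no divisor's leading term divides it; move 1/16y^3 to the remainder.
  leading term x^2: subtract (-1/2)·f_1 from -x^2 + 7/6xy + 101/48y^2 + 1/4x - 39/16y → 7/6xy + 101/48y^2 + 5/4x - 7/16y - 5/2
  leading term xy: subtract (-7/24)·f_2 from 7/6xy + 101/48y^2 + 5/4x - 7/16y - 5/2 → 115/48y^2 + 1/12x + 7/144y - 53/24
  leading term y^2: no divisor's leading term divides it; move 115/48y^2 to the remainder.
  leading term x: no divisor's leading term divides it; move 1/12x to the remainder.
  leading term y: no divisor's leading term divides it; move 7/144y to the remainder.
  leading term 1: no divisor's leading term divides it; move -53/24 to the remainder.
  remainder 1/16y^3 + 115/48y^2 + 1/12x + 7/144y - 53/24 ≠ 0; add g_3 = 1/16y^3 + 115/48y^2 + 1/12x + 7/144y - 53/24 to the basis.

The other S-polynomials (S(f_1,g_3), S(f_2,g_3)) all reduce to 0 modulo the current basis, so we have a Gröbner basis.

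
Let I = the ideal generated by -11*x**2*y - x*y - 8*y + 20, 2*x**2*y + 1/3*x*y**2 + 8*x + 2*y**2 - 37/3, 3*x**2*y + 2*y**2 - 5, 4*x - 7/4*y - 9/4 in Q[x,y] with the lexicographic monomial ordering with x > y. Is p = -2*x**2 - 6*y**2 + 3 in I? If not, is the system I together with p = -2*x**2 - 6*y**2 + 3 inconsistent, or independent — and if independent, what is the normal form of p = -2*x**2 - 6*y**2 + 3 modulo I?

Adjoining -2*x**2 - 6*y**2 + 3 makes the ideal the whole ring: the system is inconsistent.

First compute the reduced Gröbner basis of I by Buchberger's algorithm.
f_1 = -11*x**2*y - x*y - 8*y + 20, LT = x**2*y.
f_2 = 2*x**2*y + 1/3*x*y**2 + 8*x + 2*y**2 - 37/3, LT = x**2*y.
f_3 = 3*x**2*y + 2*y**2 - 5, LT = x**2*y.
f_4 = 4*x - 7/4*y - 9/4, LT = x.

S(f_1,f_2): lcm = x**2*y. S = -1/6*x*y**2 + 1/11*x*y - 4*x - y**2 + 8/11*y + 287/66.
  leading term x*y**2: subtract (-1/24*y**2)·f_4 from -1/6*x*y**2 + 1/11*x*y - 4*x - y**2 + 8/11*y + 287/66 → 1/11*x*y - 4*x - 7/96*y**3 - 35/32*y**2 + 8/11*y + 287/66
  leading term x*y: subtract (1/44*y)·f_4 from 1/11*x*y - 4*x - 7/96*y**3 - 35/32*y**2 + 8/11*y + 287/66 → -4*x - 7/96*y**3 - 371/352*y**2 + 137/176*y + 287/66
  leading term x: subtract (-1)·f_4 from -4*x - 7/96*y**3 - 371/352*y**2 + 137/176*y + 287/66 → -7/96*y**3 - 371/352*y**2 - 171/176*y + 277/132
  leading term y**3: no divisor's leading term divides it; move -7/96*y**3 to the remainder.
  leading term y**2: no divisor's leading term divides it; move -371/352*y**2 to the remainder.
  leading term y: no divisor's leading term divides it; move -171/176*y to the remainder.
  leading term 1: no divisor's leading term divides it; move 277/132 to the remainder.
  remainder -7/96*y**3 - 371/352*y**2 - 171/176*y + 277/132 ≠ 0; add h_5 = -7/96*y**3 - 371/352*y**2 - 171/176*y + 277/132 to the basis.

S(f_1,f_3): lcm = x**2*y. S = 1/11*x*y - 2/3*y**2 + 8/11*y - 5/33.
  leading term x*y: subtract (1/44*y)·f_4 from 1/11*x*y - 2/3*y**2 + 8/11*y - 5/33 → -331/528*y**2 + 137/176*y - 5/33
  leading term y**2: no divisor's leading term divides it; move -331/528*y**2 to the remainder.
  leading term y: no divisor's leading term divides it; move 137/176*y to the remainder.
  leading term 1: no divisor's leading term divides it; move -5/33 to the remainder.
  remainder -331/528*y**2 + 137/176*y - 5/33 ≠ 0; add h_6 = -331/528*y**2 + 137/176*y - 5/33 to the basis.

S(f_1,f_4): lcm = x**2*y. S = 7/16*x*y**2 + 115/176*x*y + 8/11*y - 20/11.
  leading term x*y**2: subtract (7/64*y**2)·f_4 from 7/16*x*y**2 + 115/176*x*y + 8/11*y - 20/11 → 115/176*x*y + 49/256*y**3 + 63/256*y**2 + 8/11*y - 20/11
  leading term x*y: subtract (115/704*y)·f_4 from 115/176*x*y + 49/256*y**3 + 63/256*y**2 + 8/11*y - 20/11 → 49/256*y**3 + 749/1408*y**2 + 3083/2816*y - 20/11
  leading term y**3: subtract (-21/8)·h_5 from 49/256*y**3 + 749/1408*y**2 + 3083/2816*y - 20/11 → -6293/2816*y**2 - 4099/2816*y + 1299/352
  leading term y**2: subtract (18879/5296)·h_6 from -6293/2816*y**2 - 4099/2816*y + 1299/352 → -44809/10592*y + 44809/10592
  leading term y: no divisor's leading term divides it; move -44809/10592*y to the remainder.
  leading term 1: no divisor's leading term divides it; move 44809/10592 to the remainder.
  remainder -44809/10592*y + 44809/10592 ≠ 0; add h_7 = -44809/10592*y + 44809/10592 to the basis.

The other S-polynomials (S(f_2,f_3), S(f_2,f_4), S(f_3,f_4), S(f_1,h_5), S(f_2,h_5), S(f_3,h_5), S(f_4,h_5), S(f_1,h_6), S(f_2,h_6), S(f_3,h_6), S(f_4,h_6), S(h_5,h_6), S(f_1,h_7), S(f_2,h_7), S(f_3,h_7), S(f_4,h_7), S(h_5,h_7), S(h_6,h_7)) all reduce to 0 modulo the current basis, so we have a Gröbner basis.
Inter-reduce: drop elements whose leading term is divisible by another's, tail-reduce, and make monic.
Reduced Gröbner basis: {x - 1, y - 1}.
Label its elements g_1 = x - 1, g_2 = y - 1.

Reduce p = -2*x**2 - 6*y**2 + 3 modulo G:
  leading term x**2: subtract (-2*x)·g_1 from -2*x**2 - 6*y**2 + 3 → -2*x - 6*y**2 + 3
  leading term x: subtract (-2)·g_1 from -2*x - 6*y**2 + 3 → -6*y**2 + 1
  leading term y**2: subtract (-6*y)·g_2 from -6*y**2 + 1 → -6*y + 1
  leading term y: subtract (-6)·g_2 from -6*y + 1 → -5
  leading term 1: no divisor's leading term divides it; move -5 to the remainder.
  normal form = -5.
The normal form is nonzero, so p ∉ I. Since p minus its normal form lies in I, I + (p) = I + (r) where r = -5; decide whether this ideal is the whole ring.
Here r = -5 is a nonzero constant, hence a unit: 1 ∈ I + (p), the Gröbner basis of I + (p) is {1}, and the enlarged system has no common solution — adjoining p is inconsistent.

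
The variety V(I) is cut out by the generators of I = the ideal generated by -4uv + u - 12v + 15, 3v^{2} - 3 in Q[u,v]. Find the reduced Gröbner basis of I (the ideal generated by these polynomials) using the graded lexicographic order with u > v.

f_1 = -4uv + u - 12v + 15, LT = uv.
f_2 = 3v^{2} - 3, LT = v^{2}.

S(f_1,f_2): lcm = uv^{2}. S = -\tfrac{1}{4}uv + 3v^{2} + u - \tfrac{15}{4}v.
  reduce S modulo (f_1, f_2):
  remainder \tfrac{15}{16}u - 3v + \tfrac{33}{16} ≠ 0; add g_3 = \tfrac{15}{16}u - 3v + \tfrac{33}{16} to the basis.

The other S-polynomials (S(f_1,g_3), S(f_2,g_3)) all reduce to 0 modulo the current basis, so we have a Gröbner basis.
Inter-reduce: drop elements whose leading term is divisible by another's, tail-reduce, and make monic.

G = {v^{2} - 1, u - \tfrac{16}{5}v + \tfrac{11}{5}}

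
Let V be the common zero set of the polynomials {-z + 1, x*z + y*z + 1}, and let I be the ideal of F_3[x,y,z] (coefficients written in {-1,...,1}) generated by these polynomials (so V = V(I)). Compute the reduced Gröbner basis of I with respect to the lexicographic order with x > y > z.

G = {x + y + 1, z - 1}

The reduced Gröbner basis is the canonical form of the ideal for this ordering.

f_1 = -z + 1, LT = z.
f_2 = x*z + y*z + 1, LT = x*z.

S(f_1,f_2): lcm = x*z. S = -x - y*z - 1.
  reduce S modulo (f_1, f_2):
  remainder -x - y - 1 ≠ 0; add g_3 = -x - y - 1 to the basis.

The other S-polynomials (S(f_1,g_3), S(f_2,g_3)) all reduce to 0 modulo the current basis, so we have a Gröbner basis.
Inter-reduce: drop elements whose leading term is divisible by another's, tail-reduce, and make monic.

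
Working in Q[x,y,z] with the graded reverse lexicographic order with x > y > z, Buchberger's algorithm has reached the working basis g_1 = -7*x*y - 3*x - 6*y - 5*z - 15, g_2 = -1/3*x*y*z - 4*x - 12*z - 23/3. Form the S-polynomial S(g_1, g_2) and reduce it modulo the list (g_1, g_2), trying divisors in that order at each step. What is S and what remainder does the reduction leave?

S(g_1, g_2) = 3/7*x*z + 6/7*y*z + 5/7*z**2 - 12*x - 237/7*z - 23; remainder on division = 3/7*x*z + 6/7*y*z + 5/7*z**2 - 12*x - 237/7*z - 23.

lcm(LM(g_1), LM(g_2)) = x*y*z.
S = (lcm/LT(g_1))·g_1 − (lcm/LT(g_2))·g_2 = 3/7*x*z + 6/7*y*z + 5/7*z**2 - 12*x - 237/7*z - 23.
Reduce S modulo (g_1, g_2) in that order:
  leading term x*z: no divisor's leading term divides it; move 3/7*x*z to the remainder.
  leading term y*z: no divisor's leading term divides it; move 6/7*y*z to the remainder.
  leading term z**2: no divisor's leading term divides it; move 5/7*z**2 to the remainder.
  leading term x: no divisor's leading term divides it; move -12*x to the remainder.
  leading term z: no divisor's leading term divides it; move -237/7*z to the remainder.
  leading term 1: no divisor's leading term divides it; move -23 to the remainder.
The remainder 3/7*x*z + 6/7*y*z + 5/7*z**2 - 12*x - 237/7*z - 23 is nonzero, so it would be added as the next basis element.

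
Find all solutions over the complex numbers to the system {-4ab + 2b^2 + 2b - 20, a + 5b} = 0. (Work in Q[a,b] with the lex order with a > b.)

{(5, -1), (-50/11, 10/11)}

Compute a lex Gröbner basis by Buchberger's algorithm.
f_1 = -4ab + 2b^2 + 2b - 20, LT = ab.
f_2 = a + 5b, LT = a.

S(f_1,f_2): lcm = ab. S = -11/2b^2 - 1/2b + 5.
  leading term b^2: no divisor's leading term divides it; move -11/2b^2 to the remainder.
  leading term b: no divisor's leading term divides it; move -1/2b to the remainder.
  leading term 1: no divisor's leading term divides it; move 5 to the remainder.
  remainder -11/2b^2 - 1/2b + 5 ≠ 0; add h_3 = -11/2b^2 - 1/2b + 5 to the basis.

The other S-polynomials (S(f_1,h_3), S(f_2,h_3)) all reduce to 0 modulo the current basis, so we have a Gröbner basis.
Inter-reduce: drop elements whose leading term is divisible by another's, tail-reduce, and make monic.
Reduced Gröbner basis: {a + 5b, b^2 + 1/11b - 10/11}.

Elimination: the polynomial b^2 + 1/11b - 10/11 lies in the elimination ideal for b, so b ∈ {-1, 10/11}. For each such b, the remaining basis elements (now univariate) give the rest of the solution.
  b = -1: the earlier basis element becomes a - 5 = 0, giving a = 5 — point (5, -1).
  b = 10/11: the earlier basis element becomes a + 50/11 = 0, giving a = -50/11 — point (-50/11, 10/11).
This is the nonlinear analogue of row-reducing a linear system.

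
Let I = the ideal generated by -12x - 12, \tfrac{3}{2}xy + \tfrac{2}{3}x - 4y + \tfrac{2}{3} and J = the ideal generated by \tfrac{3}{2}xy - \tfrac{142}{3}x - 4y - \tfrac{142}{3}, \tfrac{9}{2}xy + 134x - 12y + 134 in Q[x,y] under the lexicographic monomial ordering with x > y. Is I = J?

Yes, the ideals are equal.

Since reduced Gröbner bases are canonical representatives of ideals under a given ordering, it suffices to compute and compare them.
Buchberger on the first generating set:
f_1 = -12x - 12, LT = x.
f_2 = \tfrac{3}{2}xy + \tfrac{2}{3}x - 4y + \tfrac{2}{3}, LT = xy.

S(f_1,f_2): lcm = xy. S = -\tfrac{4}{9}x + \tfrac{11}{3}y - \tfrac{4}{9}.
  leading term x: subtract (\tfrac{1}{27})·f_1 from -\tfrac{4}{9}x + \tfrac{11}{3}y - \tfrac{4}{9} → \tfrac{11}{3}y
  leading term y: no divisor's leading term divides it; move \tfrac{11}{3}y to the remainder.
  remainder \tfrac{11}{3}y ≠ 0; add g_3 = \tfrac{11}{3}y to the basis.

The other S-polynomials (S(f_1,g_3), S(f_2,g_3)) all reduce to 0 modulo the current basis, so we have a Gröbner basis.
Inter-reduce: drop elements whose leading term is divisible by another's, tail-reduce, and make monic.
Reduced Gröbner basis: {x + 1, y}.

Buchberger on the second generating set:
h_1 = \tfrac{3}{2}xy - \tfrac{142}{3}x - 4y - \tfrac{142}{3}, LT = xy.
h_2 = \tfrac{9}{2}xy + 134x - 12y + 134, LT = xy.

S(h_1,h_2): lcm = xy. S = -\tfrac{184}{3}x - \tfrac{184}{3}.
  leading term x: no divisor's leading term divides it; move -\tfrac{184}{3}x to the remainder.
  leading term 1: no divisor's leading term divides it; move -\tfrac{184}{3} to the remainder.
  remainder -\tfrac{184}{3}x - \tfrac{184}{3} ≠ 0; add k_3 = -\tfrac{184}{3}x - \tfrac{184}{3} to the basis.

S(h_1,k_3): lcm = xy. S = -\tfrac{284}{9}x - \tfrac{11}{3}y - \tfrac{284}{9}.
  leading term x: subtract (\tfrac{71}{138})·k_3 from -\tfrac{284}{9}x - \tfrac{11}{3}y - \tfrac{284}{9} → -\tfrac{11}{3}y
  leading term y: no divisor's leading term divides it; move -\tfrac{11}{3}y to the remainder.
  remainder -\tfrac{11}{3}y ≠ 0; add k_4 = -\tfrac{11}{3}y to the basis.

The other S-polynomials (S(h_2,k_3), S(h_1,k_4), S(h_2,k_4), S(k_3,k_4)) all reduce to 0 modulo the current basis, so we have a Gröbner basis.
Inter-reduce: drop elements whose leading term is divisible by another's, tail-reduce, and make monic.
Reduced Gröbner basis: {x + 1, y}.

Same reduced basis, so the two generating sets span the same ideal.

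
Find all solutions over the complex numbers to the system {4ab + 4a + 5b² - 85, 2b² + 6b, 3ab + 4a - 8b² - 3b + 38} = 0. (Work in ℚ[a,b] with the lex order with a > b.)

Compute a lex Gröbner basis by Buchberger's algorithm.
f_1 = 4ab + 4a + 5b² - 85, LT = ab.
f_2 = 2b² + 6b, LT = b².
f_3 = 3ab + 4a - 8b² - 3b + 38, LT = ab.

S(f_1,f_2): lcm = ab². S = -2ab + 5/4b³ - 85/4b.
  reduce S modulo (f_1, f_2, f_3):
  remainder 2a - 35/2b - 85/2 ≠ 0; add h_4 = 2a - 35/2b - 85/2 to the basis.

S(f_1,f_3): lcm = ab. S = -⅓a + 47/12b² + b - 407/12.
  reduce S modulo (f_1, f_2, f_3, h_4):
  remainder -41/3b - 41 ≠ 0; add h_5 = -41/3b - 41 to the basis.

The other S-polynomials (S(f_2,f_3), S(f_1,h_4), S(f_2,h_4), S(f_3,h_4), S(f_1,h_5), S(f_2,h_5), S(f_3,h_5), S(h_4,h_5)) all reduce to 0 modulo the current basis, so we have a Gröbner basis.
Inter-reduce: drop elements whose leading term is divisible by another's, tail-reduce, and make monic.
Reduced Gröbner basis: {a + 5, b + 3}.

A lex Gröbner basis eliminates variables successively. Here b + 3 depends only on b, with roots {-3}; lifting each root through the earlier basis elements recovers the full solutions.
  b = -3: the earlier basis element becomes a + 5 = 0, giving a = -5 — point (-5, -3).

{(-5, -3)}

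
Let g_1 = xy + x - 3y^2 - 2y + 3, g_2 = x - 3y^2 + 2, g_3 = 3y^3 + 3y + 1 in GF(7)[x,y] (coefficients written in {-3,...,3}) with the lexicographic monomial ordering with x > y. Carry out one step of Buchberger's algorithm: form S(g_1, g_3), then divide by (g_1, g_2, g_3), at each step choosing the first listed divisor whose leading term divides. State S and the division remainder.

lcm(LM(g_1), LM(g_3)) = xy^3.
S = (lcm/LT(g_1))·g_1 − (lcm/LT(g_3))·g_3 = xy^2 - xy + 2x - 3y^4 - 2y^3 + 3y^2.
Reduce S modulo (g_1, g_2, g_3) in that order:
  leading term xy^2: subtract (y)·g_1 from xy^2 - xy + 2x - 3y^4 - 2y^3 + 3y^2 → -2xy + 2x - 3y^4 + y^3 - 2y^2 - 3y
  leading term xy: subtract (-2)·g_1 from -2xy + 2x - 3y^4 + y^3 - 2y^2 - 3y → -3x - 3y^4 + y^3 - y^2 - 1
  leading term x: subtract (-3)·g_2 from -3x - 3y^4 + y^3 - y^2 - 1 → -3y^4 + y^3 - 3y^2 - 2
  leading term y^4: subtract (-y)·g_3 from -3y^4 + y^3 - 3y^2 - 2 → y^3 + y - 2
  leading term y^3: subtract (-2)·g_3 from y^3 + y - 2 → 0
The remainder is 0, so this S-polynomial contributes no new basis element.
An S-polynomial is built so that the two leading terms cancel; whether anything survives reduction is exactly the Gröbner-basis criterion.

S(g_1, g_3) = xy^2 - xy + 2x - 3y^4 - 2y^3 + 3y^2; remainder on division = 0.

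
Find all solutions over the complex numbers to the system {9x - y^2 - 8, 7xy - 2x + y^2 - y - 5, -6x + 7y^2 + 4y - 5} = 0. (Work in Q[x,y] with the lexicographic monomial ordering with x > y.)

{(1, 1)}

Compute a lex Gröbner basis by Buchberger's algorithm.
f_1 = 9x - y^2 - 8, LT = x.
f_2 = 7xy - 2x + y^2 - y - 5, LT = xy.
f_3 = -6x + 7y^2 + 4y - 5, LT = x.

S(f_1,f_2): lcm = xy. S = 2/7x - 1/9y^3 - 1/7y^2 - 47/63y + 5/7.
  leading term x: subtract (2/63)·f_1 from 2/7x - 1/9y^3 - 1/7y^2 - 47/63y + 5/7 → -1/9y^3 - 1/9y^2 - 47/63y + 61/63
  leading term y^3: no divisor's leading term divides it; move -1/9y^3 to the remainder.
  leading term y^2: no divisor's leading term divides it; move -1/9y^2 to the remainder.
  leading term y: no divisor's leading term divides it; move -47/63y to the remainder.
  leading term 1: no divisor's leading term divides it; move 61/63 to the remainder.
  remainder -1/9y^3 - 1/9y^2 - 47/63y + 61/63 ≠ 0; add h_4 = -1/9y^3 - 1/9y^2 - 47/63y + 61/63 to the basis.

S(f_1,f_3): lcm = x. S = 19/18y^2 + 2/3y - 31/18.
  leading term y^2: no divisor's leading term divides it; move 19/18y^2 to the remainder.
  leading term y: no divisor's leading term divides it; move 2/3y to the remainder.
  leading term 1: no divisor's leading term divides it; move -31/18 to the remainder.
  remainder 19/18y^2 + 2/3y - 31/18 ≠ 0; add h_5 = 19/18y^2 + 2/3y - 31/18 to the basis.

S(f_2,f_3): lcm = xy. S = -2/7x + 7/6y^3 + 17/21y^2 - 41/42y - 5/7.
  leading term x: subtract (-2/63)·f_1 from -2/7x + 7/6y^3 + 17/21y^2 - 41/42y - 5/7 → 7/6y^3 + 7/9y^2 - 41/42y - 61/63
  leading term y^3: subtract (-21/2)·h_4 from 7/6y^3 + 7/9y^2 - 41/42y - 61/63 → -7/18y^2 - 185/21y + 1159/126
  leading term y^2: subtract (-7/19)·h_5 from -7/18y^2 - 185/21y + 1159/126 → -1139/133y + 1139/133
  leading term y: no divisor's leading term divides it; move -1139/133y to the remainder.
  leading term 1: no divisor's leading term divides it; move 1139/133 to the remainder.
  remainder -1139/133y + 1139/133 ≠ 0; add h_6 = -1139/133y + 1139/133 to the basis.

The other S-polynomials (S(f_1,h_4), S(f_2,h_4), S(f_3,h_4), S(f_1,h_5), S(f_2,h_5), S(f_3,h_5), S(h_4,h_5), S(f_1,h_6), S(f_2,h_6), S(f_3,h_6), S(h_4,h_6), S(h_5,h_6)) all reduce to 0 modulo the current basis, so we have a Gröbner basis.
Inter-reduce: drop elements whose leading term is divisible by another's, tail-reduce, and make monic.
Reduced Gröbner basis: {x - 1, y - 1}.

From the last basis element, y - 1 = 0, so y takes values in {1}. Each choice, substituted upward through the basis, yields the corresponding point(s) of the solution set.
  y = 1: the earlier basis element becomes x - 1 = 0, giving x = 1 — point (1, 1).
Each listed point satisfies every original equation (direct substitution).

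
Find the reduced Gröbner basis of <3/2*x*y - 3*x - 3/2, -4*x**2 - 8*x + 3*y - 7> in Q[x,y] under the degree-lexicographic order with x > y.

G = {x**2 + 2*x - 3/4*y + 7/4, x*y - 2*x - 1, y**2 - 4/3*x - 13/3*y + 2}

This is the nonlinear analogue of row-reducing a linear system.

f_1 = 3/2*x*y - 3*x - 3/2, LT = x*y.
f_2 = -4*x**2 - 8*x + 3*y - 7, LT = x**2.

S(f_1,f_2): lcm = x**2*y. S = -2*x**2 - 2*x*y + 3/4*y**2 - x - 7/4*y.
  leading term x**2: subtract (1/2)·f_2 from -2*x**2 - 2*x*y + 3/4*y**2 - x - 7/4*y → -2*x*y + 3/4*y**2 + 3*x - 13/4*y + 7/2
  leading term x*y: subtract (-4/3)·f_1 from -2*x*y + 3/4*y**2 + 3*x - 13/4*y + 7/2 → 3/4*y**2 - x - 13/4*y + 3/2
  leading term y**2: no divisor's leading term divides it; move 3/4*y**2 to the remainder.
  leading term x: no divisor's leading term divides it; move -x to the remainder.
  leading term y: no divisor's leading term divides it; move -13/4*y to the remainder.
  leading term 1: no divisor's leading term divides it; move 3/2 to the remainder.
  remainder 3/4*y**2 - x - 13/4*y + 3/2 ≠ 0; add g_3 = 3/4*y**2 - x - 13/4*y + 3/2 to the basis.

The other S-polynomials (S(f_1,g_3), S(f_2,g_3)) all reduce to 0 modulo the current basis, so we have a Gröbner basis.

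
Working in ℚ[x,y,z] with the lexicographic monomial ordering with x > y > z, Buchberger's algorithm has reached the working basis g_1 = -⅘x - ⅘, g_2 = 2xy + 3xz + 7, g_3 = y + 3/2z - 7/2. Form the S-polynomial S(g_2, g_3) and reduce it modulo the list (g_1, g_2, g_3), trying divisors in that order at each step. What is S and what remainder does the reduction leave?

S(g_2, g_3) = 7/2x + 7/2; remainder on division = 0.

lcm(LM(g_2), LM(g_3)) = xy.
S = (lcm/LT(g_2))·g_2 − (lcm/LT(g_3))·g_3 = 7/2x + 7/2.
Reduce S modulo (g_1, g_2, g_3) in that order:
  leading term x: subtract (-35/8)·g_1 from 7/2x + 7/2 → 0
The remainder is 0, so this S-polynomial contributes no new basis element.
An S-polynomial is built so that the two leading terms cancel; whether anything survives reduction is exactly the Gröbner-basis criterion.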